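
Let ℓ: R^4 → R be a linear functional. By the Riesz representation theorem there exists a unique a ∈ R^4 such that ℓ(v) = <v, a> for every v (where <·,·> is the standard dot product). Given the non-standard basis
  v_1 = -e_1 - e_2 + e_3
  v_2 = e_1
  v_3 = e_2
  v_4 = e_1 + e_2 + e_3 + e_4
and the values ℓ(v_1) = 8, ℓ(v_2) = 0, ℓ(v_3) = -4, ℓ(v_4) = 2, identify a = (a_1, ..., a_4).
a = (0, -4, 4, 2)

Write a = (a_1, ..., a_4) in the standard basis. For each basis vector v_i, ℓ(v_i) = <v_i, a> is a linear equation in the a_j's. Collect the n equations into a matrix system V a = ℓ, where row i of V is v_i (expressed in the standard basis). Since V is invertible (lower-triangular with 1s on the diagonal, up to permutation), solve by back-substitution:
  V =
[[-1, -1, 1, 0],
 [1, 0, 0, 0],
 [0, 1, 0, 0],
 [1, 1, 1, 1]]
  V a = (8, 0, -4, 2)
Solving gives a = (0, -4, 4, 2).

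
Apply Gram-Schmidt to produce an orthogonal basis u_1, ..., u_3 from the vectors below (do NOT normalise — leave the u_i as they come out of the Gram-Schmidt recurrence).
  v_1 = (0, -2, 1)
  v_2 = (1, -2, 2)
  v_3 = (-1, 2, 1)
Orthogonal basis:
  u_1 = (0, -2, 1)
  u_2 = (1, 2/5, 4/5)
  u_3 = (-4/3, 2/3, 4/3)

Apply the Gram-Schmidt recurrence
  u_1 = v_1
  u_i = v_i − Σ_{j<i} ((v_i · u_j) / (u_j · u_j)) · u_j.

Step by step this gives:
  u_1 = (0, -2, 1)
  u_2 = (1, 2/5, 4/5)
  u_3 = (-4/3, 2/3, 4/3)

Orthogonality check:
  u_2 · u_1 = 0 (should be 0)
  u_3 · u_1 = 0 (should be 0)
  u_3 · u_2 = 0 (should be 0)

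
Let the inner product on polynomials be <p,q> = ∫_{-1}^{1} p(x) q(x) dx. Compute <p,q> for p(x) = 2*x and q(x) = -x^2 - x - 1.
<p,q> = -4/3

Expand the product: p(x)·q(x) = -2*x^3 - 2*x^2 - 2*x.
∫_{-1}^{1} of each monomial x^k gives [2/(k+1) if k even, 0 if k odd]. Integrating term-by-term (or equivalently evaluating the antiderivative F(x) = -x^4/2 - 2*x^3/3 - x^2 at the endpoints):
  F(1) − F(−1) = -13/6 − (-5/6) = -4/3.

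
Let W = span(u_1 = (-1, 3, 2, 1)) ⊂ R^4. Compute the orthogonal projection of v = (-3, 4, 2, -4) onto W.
proj_W(v) = (-1, 3, 2, 1)

Set up U = [u_1 | ... | u_1] ∈ R^(4×1). The projector onto W = col(U) is P = U (U^T U)^(-1) U^T.
Compute U^T U =
  [15],
and U^T v = (15).
Solve U^T U · c = U^T v for the coefficients: c = (1). The projection is proj_W(v) = U c.
Check: (v - proj_W(v)) · u_1 = 0  (should be 0).
Result: proj_W(v) = (-1, 3, 2, 1).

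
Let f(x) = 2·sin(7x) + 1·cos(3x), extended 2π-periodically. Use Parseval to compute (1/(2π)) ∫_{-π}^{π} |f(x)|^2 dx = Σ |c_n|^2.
Σ |c_n|^2 = 5/2

Expand |f|^2 and use orthogonality of {sin(nx), cos(mx)} on [-π, π]:
  ∫_{-π}^{π} sin(nx)^2 dx = π, ∫ cos(mx)^2 dx = π, and cross terms integrate to 0.
So ∫_{-π}^{π} f(x)^2 dx = 2^2 · π + 1^2 · π = (4 + 1)π.
Divide by 2π: (4 + 1)/2 = 5/2.
By Parseval, this equals Σ |c_n|^2.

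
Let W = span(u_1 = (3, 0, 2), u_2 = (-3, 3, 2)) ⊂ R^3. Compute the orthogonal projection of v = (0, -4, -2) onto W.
proj_W(v) = (20/29, -76/29, -88/29)

Set up U = [u_1 | ... | u_2] ∈ R^(3×2). The projector onto W = col(U) is P = U (U^T U)^(-1) U^T.
Compute U^T U =
  [13, -5]
  [-5, 22],
and U^T v = (-4, -16).
Solve U^T U · c = U^T v for the coefficients: c = (-56/87, -76/87). The projection is proj_W(v) = U c.
Check: (v - proj_W(v)) · u_1 = 0  (should be 0).
Check: (v - proj_W(v)) · u_2 = 0  (should be 0).
Result: proj_W(v) = (20/29, -76/29, -88/29).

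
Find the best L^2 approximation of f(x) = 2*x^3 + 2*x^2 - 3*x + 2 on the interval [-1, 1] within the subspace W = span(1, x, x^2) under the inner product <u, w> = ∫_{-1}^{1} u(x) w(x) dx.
g(x) = 2*x^2 - 9*x/5 + 2

The best approximation g ∈ W is the orthogonal projection of f onto W. Writing g = a_0 + a_1 x + a_2 x^2, the coefficients solve the normal equations G · a = b where
  G_{ij} = <φ_i, φ_j> and b_i = <f, φ_i>, with φ_0 = 1, φ_1 = x, φ_2 = x^2.
G =
  [2, 0, 2/3]
  [0, 2/3, 0]
  [2/3, 0, 2/5],
b = (16/3, -6/5, 32/15).
Solving gives a_0 = 2, a_1 = -9/5, a_2 = 2, so
  g(x) = 2*x^2 - 9*x/5 + 2.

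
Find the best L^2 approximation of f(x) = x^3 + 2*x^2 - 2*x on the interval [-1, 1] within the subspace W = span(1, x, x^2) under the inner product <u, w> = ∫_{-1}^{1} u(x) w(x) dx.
g(x) = 2*x^2 - 7*x/5

The best approximation g ∈ W is the orthogonal projection of f onto W. Writing g = a_0 + a_1 x + a_2 x^2, the coefficients solve the normal equations G · a = b where
  G_{ij} = <φ_i, φ_j> and b_i = <f, φ_i>, with φ_0 = 1, φ_1 = x, φ_2 = x^2.
G =
  [2, 0, 2/3]
  [0, 2/3, 0]
  [2/3, 0, 2/5],
b = (4/3, -14/15, 4/5).
Solving gives a_0 = 0, a_1 = -7/5, a_2 = 2, so
  g(x) = 2*x^2 - 7*x/5.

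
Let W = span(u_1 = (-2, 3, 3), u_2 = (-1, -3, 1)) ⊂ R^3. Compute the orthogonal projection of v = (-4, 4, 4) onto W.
proj_W(v) = (-356/113, 444/113, 524/113)

Set up U = [u_1 | ... | u_2] ∈ R^(3×2). The projector onto W = col(U) is P = U (U^T U)^(-1) U^T.
Compute U^T U =
  [22, -4]
  [-4, 11],
and U^T v = (32, -4).
Solve U^T U · c = U^T v for the coefficients: c = (168/113, 20/113). The projection is proj_W(v) = U c.
Check: (v - proj_W(v)) · u_1 = 0  (should be 0).
Check: (v - proj_W(v)) · u_2 = 0  (should be 0).
Result: proj_W(v) = (-356/113, 444/113, 524/113).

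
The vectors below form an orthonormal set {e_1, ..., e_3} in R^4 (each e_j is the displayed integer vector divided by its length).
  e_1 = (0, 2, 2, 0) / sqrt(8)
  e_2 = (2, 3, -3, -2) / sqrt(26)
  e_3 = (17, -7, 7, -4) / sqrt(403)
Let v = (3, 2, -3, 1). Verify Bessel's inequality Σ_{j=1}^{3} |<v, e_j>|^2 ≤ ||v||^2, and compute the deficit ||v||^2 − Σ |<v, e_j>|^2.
Σ |<v, e_j>|^2 = 457/31; ||v||^2 = 23; deficit = 256/31

Write each e_j = u_j / sqrt(<u_j, u_j>) where u_j is the displayed integer vector. Then <v, e_j> = <v, u_j> / sqrt(<u_j, u_j>), so |<v, e_j>|^2 = <v, u_j>^2 / <u_j, u_j>.
Coefficients: <v, e_1> = -2/sqrt(8), <v, e_2> = 19/sqrt(26), <v, e_3> = 12/sqrt(403).
Square and sum: Σ |<v, e_j>|^2 = 457/31.
Compute ||v||^2 = v·v = 23.
Deficit = 23 − 457/31 = 256/31 ≥ 0, confirming Bessel's inequality. (The deficit equals ||v − Σ <v,e_j> e_j||^2, the squared distance from v to span{e_j}.)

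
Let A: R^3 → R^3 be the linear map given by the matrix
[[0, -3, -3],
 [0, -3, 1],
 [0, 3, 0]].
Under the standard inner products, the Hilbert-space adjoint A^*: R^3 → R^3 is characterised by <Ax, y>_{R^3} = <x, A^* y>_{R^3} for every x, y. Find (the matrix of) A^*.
A^* = A^T =
[[0, 0, 0],
 [-3, -3, 3],
 [-3, 1, 0]]

For real matrices with standard dot products, the defining identity <Ax, y> = <x, A^* y> gives (Ax)^T y = x^T (A^*) y, i.e. x^T A^T y = x^T (A^*) y. Since this holds for all x, y, we must have A^* = A^T. Therefore
A^* =
[[0, 0, 0],
 [-3, -3, 3],
 [-3, 1, 0]].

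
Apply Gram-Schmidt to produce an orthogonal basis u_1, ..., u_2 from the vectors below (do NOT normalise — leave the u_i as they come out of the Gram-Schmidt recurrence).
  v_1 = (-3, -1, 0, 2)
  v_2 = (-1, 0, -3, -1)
Orthogonal basis:
  u_1 = (-3, -1, 0, 2)
  u_2 = (-11/14, 1/14, -3, -8/7)

Apply the Gram-Schmidt recurrence
  u_1 = v_1
  u_i = v_i − Σ_{j<i} ((v_i · u_j) / (u_j · u_j)) · u_j.

Step by step this gives:
  u_1 = (-3, -1, 0, 2)
  u_2 = (-11/14, 1/14, -3, -8/7)

Orthogonality check:
  u_2 · u_1 = 0 (should be 0)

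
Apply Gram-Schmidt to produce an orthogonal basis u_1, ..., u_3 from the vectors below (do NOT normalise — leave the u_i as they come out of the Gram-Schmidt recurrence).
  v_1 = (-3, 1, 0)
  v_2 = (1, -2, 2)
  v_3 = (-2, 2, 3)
Orthogonal basis:
  u_1 = (-3, 1, 0)
  u_2 = (-1/2, -3/2, 2)
  u_3 = (46/65, 138/65, 23/13)

Apply the Gram-Schmidt recurrence
  u_1 = v_1
  u_i = v_i − Σ_{j<i} ((v_i · u_j) / (u_j · u_j)) · u_j.

Step by step this gives:
  u_1 = (-3, 1, 0)
  u_2 = (-1/2, -3/2, 2)
  u_3 = (46/65, 138/65, 23/13)

Orthogonality check:
  u_2 · u_1 = 0 (should be 0)
  u_3 · u_1 = 0 (should be 0)
  u_3 · u_2 = 0 (should be 0)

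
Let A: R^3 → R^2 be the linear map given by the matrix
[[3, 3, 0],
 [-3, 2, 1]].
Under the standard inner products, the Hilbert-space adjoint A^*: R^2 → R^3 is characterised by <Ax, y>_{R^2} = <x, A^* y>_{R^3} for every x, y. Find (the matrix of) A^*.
A^* = A^T =
[[3, -3],
 [3, 2],
 [0, 1]]

For real matrices with standard dot products, the defining identity <Ax, y> = <x, A^* y> gives (Ax)^T y = x^T (A^*) y, i.e. x^T A^T y = x^T (A^*) y. Since this holds for all x, y, we must have A^* = A^T. Therefore
A^* =
[[3, -3],
 [3, 2],
 [0, 1]].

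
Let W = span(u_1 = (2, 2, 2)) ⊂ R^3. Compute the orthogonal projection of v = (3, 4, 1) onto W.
proj_W(v) = (8/3, 8/3, 8/3)

Set up U = [u_1 | ... | u_1] ∈ R^(3×1). The projector onto W = col(U) is P = U (U^T U)^(-1) U^T.
Compute U^T U =
  [12],
and U^T v = (16).
Solve U^T U · c = U^T v for the coefficients: c = (4/3). The projection is proj_W(v) = U c.
Check: (v - proj_W(v)) · u_1 = 0  (should be 0).
Result: proj_W(v) = (8/3, 8/3, 8/3).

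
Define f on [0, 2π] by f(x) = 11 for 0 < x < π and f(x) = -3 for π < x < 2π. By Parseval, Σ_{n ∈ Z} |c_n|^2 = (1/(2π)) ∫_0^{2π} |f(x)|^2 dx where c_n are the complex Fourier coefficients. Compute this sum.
Σ |c_n|^2 = 65

Parseval equates the L^2 energy of f (normalised by 1/(2π)) with the ℓ^2 sum of its Fourier coefficients: (1/(2π)) ∫_0^{2π} |f|^2 = Σ |c_n|^2.
Compute the left side: (1/(2π)) [∫_0^π 11^2 dx + ∫_π^{2π} (-3)^2 dx] = (1/(2π)) · (121π + 9π) = (121 + 9)/2 = 65.
So Σ_{n ∈ Z} |c_n|^2 = 65.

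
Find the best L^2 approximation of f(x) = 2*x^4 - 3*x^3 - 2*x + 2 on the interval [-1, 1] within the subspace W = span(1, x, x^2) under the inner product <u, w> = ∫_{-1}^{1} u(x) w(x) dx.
g(x) = 12*x^2/7 - 19*x/5 + 64/35

The best approximation g ∈ W is the orthogonal projection of f onto W. Writing g = a_0 + a_1 x + a_2 x^2, the coefficients solve the normal equations G · a = b where
  G_{ij} = <φ_i, φ_j> and b_i = <f, φ_i>, with φ_0 = 1, φ_1 = x, φ_2 = x^2.
G =
  [2, 0, 2/3]
  [0, 2/3, 0]
  [2/3, 0, 2/5],
b = (24/5, -38/15, 40/21).
Solving gives a_0 = 64/35, a_1 = -19/5, a_2 = 12/7, so
  g(x) = 12*x^2/7 - 19*x/5 + 64/35.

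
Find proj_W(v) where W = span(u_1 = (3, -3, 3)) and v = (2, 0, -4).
proj_W(v) = (-2/3, 2/3, -2/3)

Set up U = [u_1 | ... | u_1] ∈ R^(3×1). The projector onto W = col(U) is P = U (U^T U)^(-1) U^T.
Compute U^T U =
  [27],
and U^T v = (-6).
Solve U^T U · c = U^T v for the coefficients: c = (-2/9). The projection is proj_W(v) = U c.
Check: (v - proj_W(v)) · u_1 = 0  (should be 0).
Result: proj_W(v) = (-2/3, 2/3, -2/3).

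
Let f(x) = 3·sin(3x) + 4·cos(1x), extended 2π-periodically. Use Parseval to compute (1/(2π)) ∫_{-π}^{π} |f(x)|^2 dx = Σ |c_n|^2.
Σ |c_n|^2 = 25/2

Expand |f|^2 and use orthogonality of {sin(nx), cos(mx)} on [-π, π]:
  ∫_{-π}^{π} sin(nx)^2 dx = π, ∫ cos(mx)^2 dx = π, and cross terms integrate to 0.
So ∫_{-π}^{π} f(x)^2 dx = 3^2 · π + 4^2 · π = (9 + 16)π.
Divide by 2π: (9 + 16)/2 = 25/2.
By Parseval, this equals Σ |c_n|^2.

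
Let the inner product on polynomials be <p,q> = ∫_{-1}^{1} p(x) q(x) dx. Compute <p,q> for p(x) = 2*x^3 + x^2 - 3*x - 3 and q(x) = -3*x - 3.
<p,q> = 98/5

Expand the product: p(x)·q(x) = -6*x^4 - 9*x^3 + 6*x^2 + 18*x + 9.
∫_{-1}^{1} of each monomial x^k gives [2/(k+1) if k even, 0 if k odd]. Integrating term-by-term (or equivalently evaluating the antiderivative F(x) = -6*x^5/5 - 9*x^4/4 + 2*x^3 + 9*x^2 + 9*x at the endpoints):
  F(1) − F(−1) = 331/20 − (-61/20) = 98/5.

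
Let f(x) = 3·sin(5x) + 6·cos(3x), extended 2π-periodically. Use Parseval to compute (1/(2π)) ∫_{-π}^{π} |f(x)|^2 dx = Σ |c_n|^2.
Σ |c_n|^2 = 45/2

Expand |f|^2 and use orthogonality of {sin(nx), cos(mx)} on [-π, π]:
  ∫_{-π}^{π} sin(nx)^2 dx = π, ∫ cos(mx)^2 dx = π, and cross terms integrate to 0.
So ∫_{-π}^{π} f(x)^2 dx = 3^2 · π + 6^2 · π = (9 + 36)π.
Divide by 2π: (9 + 36)/2 = 45/2.
By Parseval, this equals Σ |c_n|^2.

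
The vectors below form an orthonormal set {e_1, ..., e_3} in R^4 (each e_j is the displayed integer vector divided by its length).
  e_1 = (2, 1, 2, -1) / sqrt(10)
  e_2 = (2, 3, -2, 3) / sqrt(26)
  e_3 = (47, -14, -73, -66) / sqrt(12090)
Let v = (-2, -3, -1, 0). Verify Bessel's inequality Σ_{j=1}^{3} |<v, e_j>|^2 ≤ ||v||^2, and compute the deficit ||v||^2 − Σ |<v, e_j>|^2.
Σ |<v, e_j>|^2 = 793/62; ||v||^2 = 14; deficit = 75/62

Write each e_j = u_j / sqrt(<u_j, u_j>) where u_j is the displayed integer vector. Then <v, e_j> = <v, u_j> / sqrt(<u_j, u_j>), so |<v, e_j>|^2 = <v, u_j>^2 / <u_j, u_j>.
Coefficients: <v, e_1> = -9/sqrt(10), <v, e_2> = -11/sqrt(26), <v, e_3> = 21/sqrt(12090).
Square and sum: Σ |<v, e_j>|^2 = 793/62.
Compute ||v||^2 = v·v = 14.
Deficit = 14 − 793/62 = 75/62 ≥ 0, confirming Bessel's inequality. (The deficit equals ||v − Σ <v,e_j> e_j||^2, the squared distance from v to span{e_j}.)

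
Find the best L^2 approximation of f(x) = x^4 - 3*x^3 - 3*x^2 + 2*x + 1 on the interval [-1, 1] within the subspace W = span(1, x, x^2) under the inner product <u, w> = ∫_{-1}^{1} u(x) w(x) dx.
g(x) = -15*x^2/7 + x/5 + 32/35

The best approximation g ∈ W is the orthogonal projection of f onto W. Writing g = a_0 + a_1 x + a_2 x^2, the coefficients solve the normal equations G · a = b where
  G_{ij} = <φ_i, φ_j> and b_i = <f, φ_i>, with φ_0 = 1, φ_1 = x, φ_2 = x^2.
G =
  [2, 0, 2/3]
  [0, 2/3, 0]
  [2/3, 0, 2/5],
b = (2/5, 2/15, -26/105).
Solving gives a_0 = 32/35, a_1 = 1/5, a_2 = -15/7, so
  g(x) = -15*x^2/7 + x/5 + 32/35.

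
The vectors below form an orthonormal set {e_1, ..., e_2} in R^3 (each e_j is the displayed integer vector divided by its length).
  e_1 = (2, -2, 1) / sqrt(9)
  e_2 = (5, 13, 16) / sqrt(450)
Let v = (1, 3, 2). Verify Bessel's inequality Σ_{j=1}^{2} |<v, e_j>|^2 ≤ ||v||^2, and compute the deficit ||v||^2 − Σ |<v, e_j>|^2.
Σ |<v, e_j>|^2 = 332/25; ||v||^2 = 14; deficit = 18/25

Write each e_j = u_j / sqrt(<u_j, u_j>) where u_j is the displayed integer vector. Then <v, e_j> = <v, u_j> / sqrt(<u_j, u_j>), so |<v, e_j>|^2 = <v, u_j>^2 / <u_j, u_j>.
Coefficients: <v, e_1> = -2/sqrt(9), <v, e_2> = 76/sqrt(450).
Square and sum: Σ |<v, e_j>|^2 = 332/25.
Compute ||v||^2 = v·v = 14.
Deficit = 14 − 332/25 = 18/25 ≥ 0, confirming Bessel's inequality. (The deficit equals ||v − Σ <v,e_j> e_j||^2, the squared distance from v to span{e_j}.)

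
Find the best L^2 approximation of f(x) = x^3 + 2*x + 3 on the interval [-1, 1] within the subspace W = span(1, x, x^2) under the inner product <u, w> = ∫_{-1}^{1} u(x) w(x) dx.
g(x) = 13*x/5 + 3

The best approximation g ∈ W is the orthogonal projection of f onto W. Writing g = a_0 + a_1 x + a_2 x^2, the coefficients solve the normal equations G · a = b where
  G_{ij} = <φ_i, φ_j> and b_i = <f, φ_i>, with φ_0 = 1, φ_1 = x, φ_2 = x^2.
G =
  [2, 0, 2/3]
  [0, 2/3, 0]
  [2/3, 0, 2/5],
b = (6, 26/15, 2).
Solving gives a_0 = 3, a_1 = 13/5, a_2 = 0, so
  g(x) = 13*x/5 + 3.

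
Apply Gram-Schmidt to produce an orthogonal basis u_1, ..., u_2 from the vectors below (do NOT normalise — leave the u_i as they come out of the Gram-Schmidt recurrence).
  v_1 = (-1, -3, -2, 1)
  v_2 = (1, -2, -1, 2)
Orthogonal basis:
  u_1 = (-1, -3, -2, 1)
  u_2 = (8/5, -1/5, 1/5, 7/5)

Apply the Gram-Schmidt recurrence
  u_1 = v_1
  u_i = v_i − Σ_{j<i} ((v_i · u_j) / (u_j · u_j)) · u_j.

Step by step this gives:
  u_1 = (-1, -3, -2, 1)
  u_2 = (8/5, -1/5, 1/5, 7/5)

Orthogonality check:
  u_2 · u_1 = 0 (should be 0)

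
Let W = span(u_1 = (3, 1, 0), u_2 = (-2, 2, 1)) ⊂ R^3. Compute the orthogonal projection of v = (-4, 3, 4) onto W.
proj_W(v) = (-315/74, 279/74, 72/37)

Set up U = [u_1 | ... | u_2] ∈ R^(3×2). The projector onto W = col(U) is P = U (U^T U)^(-1) U^T.
Compute U^T U =
  [10, -4]
  [-4, 9],
and U^T v = (-9, 18).
Solve U^T U · c = U^T v for the coefficients: c = (-9/74, 72/37). The projection is proj_W(v) = U c.
Check: (v - proj_W(v)) · u_1 = 0  (should be 0).
Check: (v - proj_W(v)) · u_2 = 0  (should be 0).
Result: proj_W(v) = (-315/74, 279/74, 72/37).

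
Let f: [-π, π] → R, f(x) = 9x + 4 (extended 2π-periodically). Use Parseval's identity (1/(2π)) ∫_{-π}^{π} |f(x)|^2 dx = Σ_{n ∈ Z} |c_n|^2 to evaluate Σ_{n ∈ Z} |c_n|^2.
Σ |c_n|^2 = 27π^2 + 16

Expand and integrate term by term over [-π, π]:
  ∫ (9x)^2 dx = 81·(2π^3/3); ∫ 2·9·(4)·x dx = 0 (odd integrand); ∫ 4^2 dx = 16·2π.
So (1/(2π)) ∫_{-π}^{π} (9x + 4)^2 dx = 81π^2/3 + 16 = 27π^2 + 16.
Parseval ⇒ Σ |c_n|^2 = 27π^2 + 16.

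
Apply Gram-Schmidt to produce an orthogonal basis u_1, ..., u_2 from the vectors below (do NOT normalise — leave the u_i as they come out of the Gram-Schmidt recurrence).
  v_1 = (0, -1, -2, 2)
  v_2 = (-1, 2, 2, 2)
Orthogonal basis:
  u_1 = (0, -1, -2, 2)
  u_2 = (-1, 16/9, 14/9, 22/9)

Apply the Gram-Schmidt recurrence
  u_1 = v_1
  u_i = v_i − Σ_{j<i} ((v_i · u_j) / (u_j · u_j)) · u_j.

Step by step this gives:
  u_1 = (0, -1, -2, 2)
  u_2 = (-1, 16/9, 14/9, 22/9)

Orthogonality check:
  u_2 · u_1 = 0 (should be 0)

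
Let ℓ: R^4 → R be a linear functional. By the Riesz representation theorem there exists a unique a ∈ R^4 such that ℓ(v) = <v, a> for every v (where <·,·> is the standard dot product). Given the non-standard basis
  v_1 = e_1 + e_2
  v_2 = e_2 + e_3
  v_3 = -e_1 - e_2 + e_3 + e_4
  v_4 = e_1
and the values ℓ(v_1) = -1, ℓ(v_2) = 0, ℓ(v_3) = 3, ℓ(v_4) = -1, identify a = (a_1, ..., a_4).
a = (-1, 0, 0, 2)

Write a = (a_1, ..., a_4) in the standard basis. For each basis vector v_i, ℓ(v_i) = <v_i, a> is a linear equation in the a_j's. Collect the n equations into a matrix system V a = ℓ, where row i of V is v_i (expressed in the standard basis). Since V is invertible (lower-triangular with 1s on the diagonal, up to permutation), solve by back-substitution:
  V =
[[1, 1, 0, 0],
 [0, 1, 1, 0],
 [-1, -1, 1, 1],
 [1, 0, 0, 0]]
  V a = (-1, 0, 3, -1)
Solving gives a = (-1, 0, 0, 2).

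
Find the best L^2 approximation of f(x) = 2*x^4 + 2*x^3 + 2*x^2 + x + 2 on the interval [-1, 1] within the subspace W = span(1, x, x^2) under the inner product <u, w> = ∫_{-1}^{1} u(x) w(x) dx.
g(x) = 26*x^2/7 + 11*x/5 + 64/35

The best approximation g ∈ W is the orthogonal projection of f onto W. Writing g = a_0 + a_1 x + a_2 x^2, the coefficients solve the normal equations G · a = b where
  G_{ij} = <φ_i, φ_j> and b_i = <f, φ_i>, with φ_0 = 1, φ_1 = x, φ_2 = x^2.
G =
  [2, 0, 2/3]
  [0, 2/3, 0]
  [2/3, 0, 2/5],
b = (92/15, 22/15, 284/105).
Solving gives a_0 = 64/35, a_1 = 11/5, a_2 = 26/7, so
  g(x) = 26*x^2/7 + 11*x/5 + 64/35.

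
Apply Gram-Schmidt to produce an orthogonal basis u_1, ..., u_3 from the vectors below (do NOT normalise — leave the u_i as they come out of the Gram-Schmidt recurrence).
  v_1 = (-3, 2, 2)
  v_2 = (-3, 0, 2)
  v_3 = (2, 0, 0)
Orthogonal basis:
  u_1 = (-3, 2, 2)
  u_2 = (-12/17, -26/17, 8/17)
  u_3 = (8/13, 0, 12/13)

Apply the Gram-Schmidt recurrence
  u_1 = v_1
  u_i = v_i − Σ_{j<i} ((v_i · u_j) / (u_j · u_j)) · u_j.

Step by step this gives:
  u_1 = (-3, 2, 2)
  u_2 = (-12/17, -26/17, 8/17)
  u_3 = (8/13, 0, 12/13)

Orthogonality check:
  u_2 · u_1 = 0 (should be 0)
  u_3 · u_1 = 0 (should be 0)
  u_3 · u_2 = 0 (should be 0)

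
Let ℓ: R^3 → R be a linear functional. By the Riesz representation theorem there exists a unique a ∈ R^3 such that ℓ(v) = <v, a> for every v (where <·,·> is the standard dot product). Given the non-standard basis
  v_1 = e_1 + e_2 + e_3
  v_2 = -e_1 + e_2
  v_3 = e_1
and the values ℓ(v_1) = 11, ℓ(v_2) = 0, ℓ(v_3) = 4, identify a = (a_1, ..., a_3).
a = (4, 4, 3)

Write a = (a_1, ..., a_3) in the standard basis. For each basis vector v_i, ℓ(v_i) = <v_i, a> is a linear equation in the a_j's. Collect the n equations into a matrix system V a = ℓ, where row i of V is v_i (expressed in the standard basis). Since V is invertible (lower-triangular with 1s on the diagonal, up to permutation), solve by back-substitution:
  V =
[[1, 1, 1],
 [-1, 1, 0],
 [1, 0, 0]]
  V a = (11, 0, 4)
Solving gives a = (4, 4, 3).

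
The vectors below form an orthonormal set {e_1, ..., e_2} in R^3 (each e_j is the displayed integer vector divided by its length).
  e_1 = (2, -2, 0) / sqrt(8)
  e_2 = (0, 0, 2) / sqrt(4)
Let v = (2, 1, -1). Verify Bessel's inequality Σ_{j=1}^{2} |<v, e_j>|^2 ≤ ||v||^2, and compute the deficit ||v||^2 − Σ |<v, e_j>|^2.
Σ |<v, e_j>|^2 = 3/2; ||v||^2 = 6; deficit = 9/2

Write each e_j = u_j / sqrt(<u_j, u_j>) where u_j is the displayed integer vector. Then <v, e_j> = <v, u_j> / sqrt(<u_j, u_j>), so |<v, e_j>|^2 = <v, u_j>^2 / <u_j, u_j>.
Coefficients: <v, e_1> = 2/sqrt(8), <v, e_2> = -2/sqrt(4).
Square and sum: Σ |<v, e_j>|^2 = 3/2.
Compute ||v||^2 = v·v = 6.
Deficit = 6 − 3/2 = 9/2 ≥ 0, confirming Bessel's inequality. (The deficit equals ||v − Σ <v,e_j> e_j||^2, the squared distance from v to span{e_j}.)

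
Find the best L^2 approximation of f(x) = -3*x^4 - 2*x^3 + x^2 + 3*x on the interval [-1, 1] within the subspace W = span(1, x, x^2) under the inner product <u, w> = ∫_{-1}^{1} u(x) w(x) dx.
g(x) = -11*x^2/7 + 9*x/5 + 9/35

The best approximation g ∈ W is the orthogonal projection of f onto W. Writing g = a_0 + a_1 x + a_2 x^2, the coefficients solve the normal equations G · a = b where
  G_{ij} = <φ_i, φ_j> and b_i = <f, φ_i>, with φ_0 = 1, φ_1 = x, φ_2 = x^2.
G =
  [2, 0, 2/3]
  [0, 2/3, 0]
  [2/3, 0, 2/5],
b = (-8/15, 6/5, -16/35).
Solving gives a_0 = 9/35, a_1 = 9/5, a_2 = -11/7, so
  g(x) = -11*x^2/7 + 9*x/5 + 9/35.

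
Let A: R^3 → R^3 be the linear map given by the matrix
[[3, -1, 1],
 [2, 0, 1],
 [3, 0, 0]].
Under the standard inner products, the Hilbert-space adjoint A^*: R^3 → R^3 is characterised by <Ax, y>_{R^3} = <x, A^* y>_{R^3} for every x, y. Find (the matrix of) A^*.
A^* = A^T =
[[3, 2, 3],
 [-1, 0, 0],
 [1, 1, 0]]

For real matrices with standard dot products, the defining identity <Ax, y> = <x, A^* y> gives (Ax)^T y = x^T (A^*) y, i.e. x^T A^T y = x^T (A^*) y. Since this holds for all x, y, we must have A^* = A^T. Therefore
A^* =
[[3, 2, 3],
 [-1, 0, 0],
 [1, 1, 0]].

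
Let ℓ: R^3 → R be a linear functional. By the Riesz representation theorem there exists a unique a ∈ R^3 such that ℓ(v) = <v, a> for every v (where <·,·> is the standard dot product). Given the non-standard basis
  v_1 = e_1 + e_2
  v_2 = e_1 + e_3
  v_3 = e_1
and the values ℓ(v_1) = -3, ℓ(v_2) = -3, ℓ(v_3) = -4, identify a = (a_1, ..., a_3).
a = (-4, 1, 1)

Write a = (a_1, ..., a_3) in the standard basis. For each basis vector v_i, ℓ(v_i) = <v_i, a> is a linear equation in the a_j's. Collect the n equations into a matrix system V a = ℓ, where row i of V is v_i (expressed in the standard basis). Since V is invertible (lower-triangular with 1s on the diagonal, up to permutation), solve by back-substitution:
  V =
[[1, 1, 0],
 [1, 0, 1],
 [1, 0, 0]]
  V a = (-3, -3, -4)
Solving gives a = (-4, 1, 1).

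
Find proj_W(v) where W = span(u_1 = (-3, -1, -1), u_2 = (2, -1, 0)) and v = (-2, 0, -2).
proj_W(v) = (-34/15, -8/15, -2/3)

Set up U = [u_1 | ... | u_2] ∈ R^(3×2). The projector onto W = col(U) is P = U (U^T U)^(-1) U^T.
Compute U^T U =
  [11, -5]
  [-5, 5],
and U^T v = (8, -4).
Solve U^T U · c = U^T v for the coefficients: c = (2/3, -2/15). The projection is proj_W(v) = U c.
Check: (v - proj_W(v)) · u_1 = 0  (should be 0).
Check: (v - proj_W(v)) · u_2 = 0  (should be 0).
Result: proj_W(v) = (-34/15, -8/15, -2/3).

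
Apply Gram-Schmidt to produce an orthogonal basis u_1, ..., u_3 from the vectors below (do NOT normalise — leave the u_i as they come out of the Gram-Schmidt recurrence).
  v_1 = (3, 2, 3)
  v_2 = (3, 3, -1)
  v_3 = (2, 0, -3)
Orthogonal basis:
  u_1 = (3, 2, 3)
  u_2 = (15/11, 21/11, -29/11)
  u_3 = (341/274, -186/137, -93/274)

Apply the Gram-Schmidt recurrence
  u_1 = v_1
  u_i = v_i − Σ_{j<i} ((v_i · u_j) / (u_j · u_j)) · u_j.

Step by step this gives:
  u_1 = (3, 2, 3)
  u_2 = (15/11, 21/11, -29/11)
  u_3 = (341/274, -186/137, -93/274)

Orthogonality check:
  u_2 · u_1 = 0 (should be 0)
  u_3 · u_1 = 0 (should be 0)
  u_3 · u_2 = 0 (should be 0)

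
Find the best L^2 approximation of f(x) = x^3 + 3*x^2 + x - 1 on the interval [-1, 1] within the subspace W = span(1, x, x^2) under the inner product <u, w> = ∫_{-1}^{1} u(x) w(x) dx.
g(x) = 3*x^2 + 8*x/5 - 1

The best approximation g ∈ W is the orthogonal projection of f onto W. Writing g = a_0 + a_1 x + a_2 x^2, the coefficients solve the normal equations G · a = b where
  G_{ij} = <φ_i, φ_j> and b_i = <f, φ_i>, with φ_0 = 1, φ_1 = x, φ_2 = x^2.
G =
  [2, 0, 2/3]
  [0, 2/3, 0]
  [2/3, 0, 2/5],
b = (0, 16/15, 8/15).
Solving gives a_0 = -1, a_1 = 8/5, a_2 = 3, so
  g(x) = 3*x^2 + 8*x/5 - 1.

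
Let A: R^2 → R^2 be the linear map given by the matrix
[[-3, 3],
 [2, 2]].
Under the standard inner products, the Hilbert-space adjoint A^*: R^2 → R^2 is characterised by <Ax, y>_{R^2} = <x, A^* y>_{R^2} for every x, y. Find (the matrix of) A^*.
A^* = A^T =
[[-3, 2],
 [3, 2]]

For real matrices with standard dot products, the defining identity <Ax, y> = <x, A^* y> gives (Ax)^T y = x^T (A^*) y, i.e. x^T A^T y = x^T (A^*) y. Since this holds for all x, y, we must have A^* = A^T. Therefore
A^* =
[[-3, 2],
 [3, 2]].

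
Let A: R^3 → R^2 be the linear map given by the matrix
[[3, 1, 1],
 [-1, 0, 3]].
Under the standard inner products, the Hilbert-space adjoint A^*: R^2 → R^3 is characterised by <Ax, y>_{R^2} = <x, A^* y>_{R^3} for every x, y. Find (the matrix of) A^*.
A^* = A^T =
[[3, -1],
 [1, 0],
 [1, 3]]

For real matrices with standard dot products, the defining identity <Ax, y> = <x, A^* y> gives (Ax)^T y = x^T (A^*) y, i.e. x^T A^T y = x^T (A^*) y. Since this holds for all x, y, we must have A^* = A^T. Therefore
A^* =
[[3, -1],
 [1, 0],
 [1, 3]].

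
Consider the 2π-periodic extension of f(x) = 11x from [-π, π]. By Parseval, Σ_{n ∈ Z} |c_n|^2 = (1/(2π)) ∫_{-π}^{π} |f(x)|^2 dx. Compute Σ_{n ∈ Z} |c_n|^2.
Σ |c_n|^2 = 121π^2/3

Expand and integrate term by term over [-π, π]:
  ∫ (11x)^2 dx = 121·(2π^3/3); ∫ 2·11·(0)·x dx = 0 (odd integrand); ∫ 0^2 dx = 0·2π.
So (1/(2π)) ∫_{-π}^{π} (11x)^2 dx = 121π^2/3 + 0 = 121π^2/3.
Parseval ⇒ Σ |c_n|^2 = 121π^2/3.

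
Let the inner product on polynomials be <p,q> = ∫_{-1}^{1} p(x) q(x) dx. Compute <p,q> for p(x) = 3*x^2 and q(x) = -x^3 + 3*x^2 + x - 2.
<p,q> = -2/5

Expand the product: p(x)·q(x) = -3*x^5 + 9*x^4 + 3*x^3 - 6*x^2.
∫_{-1}^{1} of each monomial x^k gives [2/(k+1) if k even, 0 if k odd]. Integrating term-by-term (or equivalently evaluating the antiderivative F(x) = -x^6/2 + 9*x^5/5 + 3*x^4/4 - 2*x^3 at the endpoints):
  F(1) − F(−1) = 1/20 − (9/20) = -2/5.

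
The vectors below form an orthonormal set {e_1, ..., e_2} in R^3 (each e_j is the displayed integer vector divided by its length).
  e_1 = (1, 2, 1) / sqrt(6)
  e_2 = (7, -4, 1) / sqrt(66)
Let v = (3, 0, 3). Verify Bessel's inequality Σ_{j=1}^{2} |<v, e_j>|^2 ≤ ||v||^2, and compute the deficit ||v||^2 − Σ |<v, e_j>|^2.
Σ |<v, e_j>|^2 = 162/11; ||v||^2 = 18; deficit = 36/11

Write each e_j = u_j / sqrt(<u_j, u_j>) where u_j is the displayed integer vector. Then <v, e_j> = <v, u_j> / sqrt(<u_j, u_j>), so |<v, e_j>|^2 = <v, u_j>^2 / <u_j, u_j>.
Coefficients: <v, e_1> = 6/sqrt(6), <v, e_2> = 24/sqrt(66).
Square and sum: Σ |<v, e_j>|^2 = 162/11.
Compute ||v||^2 = v·v = 18.
Deficit = 18 − 162/11 = 36/11 ≥ 0, confirming Bessel's inequality. (The deficit equals ||v − Σ <v,e_j> e_j||^2, the squared distance from v to span{e_j}.)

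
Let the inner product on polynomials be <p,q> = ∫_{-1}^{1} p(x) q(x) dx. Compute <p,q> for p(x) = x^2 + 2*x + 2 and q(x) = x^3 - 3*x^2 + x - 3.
<p,q> = -256/15

Expand the product: p(x)·q(x) = x^5 - x^4 - 3*x^3 - 7*x^2 - 4*x - 6.
∫_{-1}^{1} of each monomial x^k gives [2/(k+1) if k even, 0 if k odd]. Integrating term-by-term (or equivalently evaluating the antiderivative F(x) = x^6/6 - x^5/5 - 3*x^4/4 - 7*x^3/3 - 2*x^2 - 6*x at the endpoints):
  F(1) − F(−1) = -667/60 − (119/20) = -256/15.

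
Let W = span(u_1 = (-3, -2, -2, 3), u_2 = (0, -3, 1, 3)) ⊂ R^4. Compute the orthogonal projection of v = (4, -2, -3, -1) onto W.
proj_W(v) = (57/65, -1/65, 51/65, -18/65)

Set up U = [u_1 | ... | u_2] ∈ R^(4×2). The projector onto W = col(U) is P = U (U^T U)^(-1) U^T.
Compute U^T U =
  [26, 13]
  [13, 19],
and U^T v = (-5, 0).
Solve U^T U · c = U^T v for the coefficients: c = (-19/65, 1/5). The projection is proj_W(v) = U c.
Check: (v - proj_W(v)) · u_1 = 0  (should be 0).
Check: (v - proj_W(v)) · u_2 = 0  (should be 0).
Result: proj_W(v) = (57/65, -1/65, 51/65, -18/65).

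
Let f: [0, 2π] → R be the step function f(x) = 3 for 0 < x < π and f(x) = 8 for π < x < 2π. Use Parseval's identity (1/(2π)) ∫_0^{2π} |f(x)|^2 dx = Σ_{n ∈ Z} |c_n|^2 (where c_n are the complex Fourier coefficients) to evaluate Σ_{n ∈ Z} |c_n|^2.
Σ |c_n|^2 = 73/2

Parseval equates the L^2 energy of f (normalised by 1/(2π)) with the ℓ^2 sum of its Fourier coefficients: (1/(2π)) ∫_0^{2π} |f|^2 = Σ |c_n|^2.
Compute the left side: (1/(2π)) [∫_0^π 3^2 dx + ∫_π^{2π} 8^2 dx] = (1/(2π)) · (9π + 64π) = (9 + 64)/2 = 73/2.
So Σ_{n ∈ Z} |c_n|^2 = 73/2.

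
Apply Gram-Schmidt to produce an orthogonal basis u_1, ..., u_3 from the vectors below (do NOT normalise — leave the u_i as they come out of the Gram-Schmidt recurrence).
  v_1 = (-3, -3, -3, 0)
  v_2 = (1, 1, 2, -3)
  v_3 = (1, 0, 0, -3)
Orthogonal basis:
  u_1 = (-3, -3, -3, 0)
  u_2 = (-1/3, -1/3, 2/3, -3)
  u_3 = (28/29, -1/29, -27/29, -9/29)

Apply the Gram-Schmidt recurrence
  u_1 = v_1
  u_i = v_i − Σ_{j<i} ((v_i · u_j) / (u_j · u_j)) · u_j.

Step by step this gives:
  u_1 = (-3, -3, -3, 0)
  u_2 = (-1/3, -1/3, 2/3, -3)
  u_3 = (28/29, -1/29, -27/29, -9/29)

Orthogonality check:
  u_2 · u_1 = 0 (should be 0)
  u_3 · u_1 = 0 (should be 0)
  u_3 · u_2 = 0 (should be 0)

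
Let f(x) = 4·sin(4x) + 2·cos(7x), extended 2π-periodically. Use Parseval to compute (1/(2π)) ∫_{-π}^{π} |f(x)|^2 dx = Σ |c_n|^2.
Σ |c_n|^2 = 10

Expand |f|^2 and use orthogonality of {sin(nx), cos(mx)} on [-π, π]:
  ∫_{-π}^{π} sin(nx)^2 dx = π, ∫ cos(mx)^2 dx = π, and cross terms integrate to 0.
So ∫_{-π}^{π} f(x)^2 dx = 4^2 · π + 2^2 · π = (16 + 4)π.
Divide by 2π: (16 + 4)/2 = 10.
By Parseval, this equals Σ |c_n|^2.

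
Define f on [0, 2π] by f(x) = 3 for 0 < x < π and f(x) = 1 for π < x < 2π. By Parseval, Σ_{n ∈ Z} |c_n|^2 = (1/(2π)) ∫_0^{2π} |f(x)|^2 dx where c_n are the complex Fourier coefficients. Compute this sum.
Σ |c_n|^2 = 5

Parseval equates the L^2 energy of f (normalised by 1/(2π)) with the ℓ^2 sum of its Fourier coefficients: (1/(2π)) ∫_0^{2π} |f|^2 = Σ |c_n|^2.
Compute the left side: (1/(2π)) [∫_0^π 3^2 dx + ∫_π^{2π} 1^2 dx] = (1/(2π)) · (9π + 1π) = (9 + 1)/2 = 5.
So Σ_{n ∈ Z} |c_n|^2 = 5.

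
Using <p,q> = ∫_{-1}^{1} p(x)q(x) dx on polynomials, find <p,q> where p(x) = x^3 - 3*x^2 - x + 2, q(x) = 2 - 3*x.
<p,q> = 24/5

Expand the product: p(x)·q(x) = -3*x^4 + 11*x^3 - 3*x^2 - 8*x + 4.
∫_{-1}^{1} of each monomial x^k gives [2/(k+1) if k even, 0 if k odd]. Integrating term-by-term (or equivalently evaluating the antiderivative F(x) = -3*x^5/5 + 11*x^4/4 - x^3 - 4*x^2 + 4*x at the endpoints):
  F(1) − F(−1) = 23/20 − (-73/20) = 24/5.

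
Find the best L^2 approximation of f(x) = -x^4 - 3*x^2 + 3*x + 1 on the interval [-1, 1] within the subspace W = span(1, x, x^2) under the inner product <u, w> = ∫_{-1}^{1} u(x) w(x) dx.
g(x) = -27*x^2/7 + 3*x + 38/35

The best approximation g ∈ W is the orthogonal projection of f onto W. Writing g = a_0 + a_1 x + a_2 x^2, the coefficients solve the normal equations G · a = b where
  G_{ij} = <φ_i, φ_j> and b_i = <f, φ_i>, with φ_0 = 1, φ_1 = x, φ_2 = x^2.
G =
  [2, 0, 2/3]
  [0, 2/3, 0]
  [2/3, 0, 2/5],
b = (-2/5, 2, -86/105).
Solving gives a_0 = 38/35, a_1 = 3, a_2 = -27/7, so
  g(x) = -27*x^2/7 + 3*x + 38/35.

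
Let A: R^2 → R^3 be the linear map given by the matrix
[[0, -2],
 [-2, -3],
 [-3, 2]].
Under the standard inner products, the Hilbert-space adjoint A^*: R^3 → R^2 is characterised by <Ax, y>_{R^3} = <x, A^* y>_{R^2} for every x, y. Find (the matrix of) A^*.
A^* = A^T =
[[0, -2, -3],
 [-2, -3, 2]]

For real matrices with standard dot products, the defining identity <Ax, y> = <x, A^* y> gives (Ax)^T y = x^T (A^*) y, i.e. x^T A^T y = x^T (A^*) y. Since this holds for all x, y, we must have A^* = A^T. Therefore
A^* =
[[0, -2, -3],
 [-2, -3, 2]].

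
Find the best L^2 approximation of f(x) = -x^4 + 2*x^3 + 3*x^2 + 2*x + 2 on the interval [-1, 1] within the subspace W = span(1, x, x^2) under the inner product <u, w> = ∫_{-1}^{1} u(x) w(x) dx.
g(x) = 15*x^2/7 + 16*x/5 + 73/35

The best approximation g ∈ W is the orthogonal projection of f onto W. Writing g = a_0 + a_1 x + a_2 x^2, the coefficients solve the normal equations G · a = b where
  G_{ij} = <φ_i, φ_j> and b_i = <f, φ_i>, with φ_0 = 1, φ_1 = x, φ_2 = x^2.
G =
  [2, 0, 2/3]
  [0, 2/3, 0]
  [2/3, 0, 2/5],
b = (28/5, 32/15, 236/105).
Solving gives a_0 = 73/35, a_1 = 16/5, a_2 = 15/7, so
  g(x) = 15*x^2/7 + 16*x/5 + 73/35.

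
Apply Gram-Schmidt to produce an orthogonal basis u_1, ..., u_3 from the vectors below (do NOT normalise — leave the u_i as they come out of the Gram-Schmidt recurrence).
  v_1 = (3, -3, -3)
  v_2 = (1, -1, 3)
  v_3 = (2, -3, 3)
Orthogonal basis:
  u_1 = (3, -3, -3)
  u_2 = (4/3, -4/3, 8/3)
  u_3 = (-1/2, -1/2, 0)

Apply the Gram-Schmidt recurrence
  u_1 = v_1
  u_i = v_i − Σ_{j<i} ((v_i · u_j) / (u_j · u_j)) · u_j.

Step by step this gives:
  u_1 = (3, -3, -3)
  u_2 = (4/3, -4/3, 8/3)
  u_3 = (-1/2, -1/2, 0)

Orthogonality check:
  u_2 · u_1 = 0 (should be 0)
  u_3 · u_1 = 0 (should be 0)
  u_3 · u_2 = 0 (should be 0)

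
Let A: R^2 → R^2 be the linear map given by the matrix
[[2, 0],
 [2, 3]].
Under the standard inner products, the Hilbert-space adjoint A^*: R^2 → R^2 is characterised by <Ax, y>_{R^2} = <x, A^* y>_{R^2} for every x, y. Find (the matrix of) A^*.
A^* = A^T =
[[2, 2],
 [0, 3]]

For real matrices with standard dot products, the defining identity <Ax, y> = <x, A^* y> gives (Ax)^T y = x^T (A^*) y, i.e. x^T A^T y = x^T (A^*) y. Since this holds for all x, y, we must have A^* = A^T. Therefore
A^* =
[[2, 2],
 [0, 3]].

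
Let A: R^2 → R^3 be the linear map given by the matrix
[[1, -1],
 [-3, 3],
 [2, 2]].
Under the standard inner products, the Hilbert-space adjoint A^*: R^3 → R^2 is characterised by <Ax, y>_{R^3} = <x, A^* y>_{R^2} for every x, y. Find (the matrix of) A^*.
A^* = A^T =
[[1, -3, 2],
 [-1, 3, 2]]

For real matrices with standard dot products, the defining identity <Ax, y> = <x, A^* y> gives (Ax)^T y = x^T (A^*) y, i.e. x^T A^T y = x^T (A^*) y. Since this holds for all x, y, we must have A^* = A^T. Therefore
A^* =
[[1, -3, 2],
 [-1, 3, 2]].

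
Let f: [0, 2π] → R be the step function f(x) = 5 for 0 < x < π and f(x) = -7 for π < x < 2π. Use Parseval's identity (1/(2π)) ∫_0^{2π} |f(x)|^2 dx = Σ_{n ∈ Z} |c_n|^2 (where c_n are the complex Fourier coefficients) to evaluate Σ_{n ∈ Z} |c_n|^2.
Σ |c_n|^2 = 37

Parseval equates the L^2 energy of f (normalised by 1/(2π)) with the ℓ^2 sum of its Fourier coefficients: (1/(2π)) ∫_0^{2π} |f|^2 = Σ |c_n|^2.
Compute the left side: (1/(2π)) [∫_0^π 5^2 dx + ∫_π^{2π} (-7)^2 dx] = (1/(2π)) · (25π + 49π) = (25 + 49)/2 = 37.
So Σ_{n ∈ Z} |c_n|^2 = 37.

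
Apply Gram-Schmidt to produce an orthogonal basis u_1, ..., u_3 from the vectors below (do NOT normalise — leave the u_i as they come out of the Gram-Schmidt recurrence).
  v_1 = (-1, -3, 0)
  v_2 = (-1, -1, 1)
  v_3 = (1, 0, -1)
Orthogonal basis:
  u_1 = (-1, -3, 0)
  u_2 = (-3/5, 1/5, 1)
  u_3 = (3/14, -1/14, 1/7)

Apply the Gram-Schmidt recurrence
  u_1 = v_1
  u_i = v_i − Σ_{j<i} ((v_i · u_j) / (u_j · u_j)) · u_j.

Step by step this gives:
  u_1 = (-1, -3, 0)
  u_2 = (-3/5, 1/5, 1)
  u_3 = (3/14, -1/14, 1/7)

Orthogonality check:
  u_2 · u_1 = 0 (should be 0)
  u_3 · u_1 = 0 (should be 0)
  u_3 · u_2 = 0 (should be 0)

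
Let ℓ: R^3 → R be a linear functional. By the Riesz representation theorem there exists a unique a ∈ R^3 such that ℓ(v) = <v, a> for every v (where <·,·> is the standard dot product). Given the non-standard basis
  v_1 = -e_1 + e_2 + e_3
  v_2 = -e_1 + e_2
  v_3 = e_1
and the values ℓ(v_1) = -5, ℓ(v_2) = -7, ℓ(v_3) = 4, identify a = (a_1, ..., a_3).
a = (4, -3, 2)

Write a = (a_1, ..., a_3) in the standard basis. For each basis vector v_i, ℓ(v_i) = <v_i, a> is a linear equation in the a_j's. Collect the n equations into a matrix system V a = ℓ, where row i of V is v_i (expressed in the standard basis). Since V is invertible (lower-triangular with 1s on the diagonal, up to permutation), solve by back-substitution:
  V =
[[-1, 1, 1],
 [-1, 1, 0],
 [1, 0, 0]]
  V a = (-5, -7, 4)
Solving gives a = (4, -3, 2).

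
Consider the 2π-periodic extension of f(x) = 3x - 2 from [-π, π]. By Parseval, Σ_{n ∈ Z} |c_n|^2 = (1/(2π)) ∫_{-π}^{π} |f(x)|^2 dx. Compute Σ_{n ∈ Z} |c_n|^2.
Σ |c_n|^2 = 3π^2 + 4

Expand and integrate term by term over [-π, π]:
  ∫ (3x)^2 dx = 9·(2π^3/3); ∫ 2·3·(-2)·x dx = 0 (odd integrand); ∫ (-2)^2 dx = 4·2π.
So (1/(2π)) ∫_{-π}^{π} (3x - 2)^2 dx = 9π^2/3 + 4 = 3π^2 + 4.
Parseval ⇒ Σ |c_n|^2 = 3π^2 + 4.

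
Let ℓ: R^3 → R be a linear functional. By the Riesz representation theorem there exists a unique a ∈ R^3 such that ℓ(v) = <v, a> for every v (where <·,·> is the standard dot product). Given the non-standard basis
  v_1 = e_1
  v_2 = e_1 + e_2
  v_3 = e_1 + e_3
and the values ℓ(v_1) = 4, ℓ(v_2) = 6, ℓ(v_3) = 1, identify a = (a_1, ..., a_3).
a = (4, 2, -3)

Write a = (a_1, ..., a_3) in the standard basis. For each basis vector v_i, ℓ(v_i) = <v_i, a> is a linear equation in the a_j's. Collect the n equations into a matrix system V a = ℓ, where row i of V is v_i (expressed in the standard basis). Since V is invertible (lower-triangular with 1s on the diagonal, up to permutation), solve by back-substitution:
  V =
[[1, 0, 0],
 [1, 1, 0],
 [1, 0, 1]]
  V a = (4, 6, 1)
Solving gives a = (4, 2, -3).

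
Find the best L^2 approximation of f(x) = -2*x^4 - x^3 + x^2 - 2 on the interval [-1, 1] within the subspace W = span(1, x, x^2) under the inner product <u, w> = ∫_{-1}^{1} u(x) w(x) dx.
g(x) = -5*x^2/7 - 3*x/5 - 64/35

The best approximation g ∈ W is the orthogonal projection of f onto W. Writing g = a_0 + a_1 x + a_2 x^2, the coefficients solve the normal equations G · a = b where
  G_{ij} = <φ_i, φ_j> and b_i = <f, φ_i>, with φ_0 = 1, φ_1 = x, φ_2 = x^2.
G =
  [2, 0, 2/3]
  [0, 2/3, 0]
  [2/3, 0, 2/5],
b = (-62/15, -2/5, -158/105).
Solving gives a_0 = -64/35, a_1 = -3/5, a_2 = -5/7, so
  g(x) = -5*x^2/7 - 3*x/5 - 64/35.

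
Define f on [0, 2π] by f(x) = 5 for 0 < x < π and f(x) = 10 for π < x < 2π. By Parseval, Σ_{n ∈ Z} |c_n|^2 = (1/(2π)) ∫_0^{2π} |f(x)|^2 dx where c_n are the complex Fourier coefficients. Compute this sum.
Σ |c_n|^2 = 125/2

Parseval equates the L^2 energy of f (normalised by 1/(2π)) with the ℓ^2 sum of its Fourier coefficients: (1/(2π)) ∫_0^{2π} |f|^2 = Σ |c_n|^2.
Compute the left side: (1/(2π)) [∫_0^π 5^2 dx + ∫_π^{2π} 10^2 dx] = (1/(2π)) · (25π + 100π) = (25 + 100)/2 = 125/2.
So Σ_{n ∈ Z} |c_n|^2 = 125/2.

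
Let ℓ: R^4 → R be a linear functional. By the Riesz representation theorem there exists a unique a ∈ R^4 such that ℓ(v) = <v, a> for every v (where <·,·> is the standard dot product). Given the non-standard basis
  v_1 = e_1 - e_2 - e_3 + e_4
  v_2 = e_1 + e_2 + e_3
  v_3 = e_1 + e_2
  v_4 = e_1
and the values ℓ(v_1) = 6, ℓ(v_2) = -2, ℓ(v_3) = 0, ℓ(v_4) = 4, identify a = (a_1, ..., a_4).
a = (4, -4, -2, -4)

Write a = (a_1, ..., a_4) in the standard basis. For each basis vector v_i, ℓ(v_i) = <v_i, a> is a linear equation in the a_j's. Collect the n equations into a matrix system V a = ℓ, where row i of V is v_i (expressed in the standard basis). Since V is invertible (lower-triangular with 1s on the diagonal, up to permutation), solve by back-substitution:
  V =
[[1, -1, -1, 1],
 [1, 1, 1, 0],
 [1, 1, 0, 0],
 [1, 0, 0, 0]]
  V a = (6, -2, 0, 4)
Solving gives a = (4, -4, -2, -4).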